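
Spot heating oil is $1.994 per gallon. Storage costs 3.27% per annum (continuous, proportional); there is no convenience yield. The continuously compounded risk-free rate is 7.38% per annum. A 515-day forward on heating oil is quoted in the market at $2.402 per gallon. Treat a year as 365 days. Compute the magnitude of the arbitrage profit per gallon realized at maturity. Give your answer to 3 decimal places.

Fair forward: F* = S·e^(carry·T), with carry = (r + u) = 0.0738 + 0.0327 = 0.1065
F* = 1.994 · e^(0.1065 × 515/365) = 1.994 · e^0.150267 = 1.994 × 1.162144 = $2.3173
Market $2.402 > fair $2.3173: forward overpriced → cash-and-carry (buy spot, short the forward).
At maturity, profit = |F_mkt − F*| = |2.402 − 2.3173| = $0.085 per gallon

$0.085 per gallon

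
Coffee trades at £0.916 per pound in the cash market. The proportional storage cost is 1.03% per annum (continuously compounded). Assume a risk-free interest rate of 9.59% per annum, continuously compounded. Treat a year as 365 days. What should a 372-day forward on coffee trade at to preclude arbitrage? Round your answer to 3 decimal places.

Net carry = r + u − y = 0.0959 + 0.0103 − 0.0000 = 0.1062
F = S·e^((r+u−y)T) = 0.916 · e^(0.1062 × 372/365) = 0.916 · e^0.108237
= 0.916 × 1.114312 = £1.021 per pound

£1.021 per pound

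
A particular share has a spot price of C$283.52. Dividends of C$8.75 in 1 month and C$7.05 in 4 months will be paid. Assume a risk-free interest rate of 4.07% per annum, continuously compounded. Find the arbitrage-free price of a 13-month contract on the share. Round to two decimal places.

PV(dividends) I = 8.75·e^(−0.0407·1/12) + 7.05·e^(−0.0407·4/12)
I = 8.7204 + 6.9550 = 15.6754
F = (S − I)·e^(rT) = (283.52 − 15.6754) · e^(0.0407·13/12)
= 267.8446 · e^0.044092 = 267.8446 × 1.045078 = C$279.92

C$279.92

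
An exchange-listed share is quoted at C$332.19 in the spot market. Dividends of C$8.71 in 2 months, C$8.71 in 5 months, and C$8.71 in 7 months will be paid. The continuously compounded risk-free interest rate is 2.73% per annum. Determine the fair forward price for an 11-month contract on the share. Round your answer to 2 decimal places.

PV(dividends) I = 8.71·e^(−0.0273·2/12) + 8.71·e^(−0.0273·5/12) + 8.71·e^(−0.0273·7/12)
I = 8.6705 + 8.6115 + 8.5724 = 25.8544
F = (S − I)·e^(rT) = (332.19 − 25.8544) · e^(0.0273·11/12)
= 306.3356 · e^0.025025 = 306.3356 × 1.025341 = C$314.10

C$314.10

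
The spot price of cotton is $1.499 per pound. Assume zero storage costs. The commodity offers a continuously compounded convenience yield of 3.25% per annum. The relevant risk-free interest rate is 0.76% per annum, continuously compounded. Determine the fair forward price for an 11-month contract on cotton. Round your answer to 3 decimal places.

Net carry = r + u − y = 0.0076 + 0.0000 − 0.0325 = -0.0249
F = S·e^((r+u−y)T) = 1.499 · e^(-0.0249 × 11/12) = 1.499 · e^-0.022825
= 1.499 × 0.977434 = $1.465 per pound

$1.465 per pound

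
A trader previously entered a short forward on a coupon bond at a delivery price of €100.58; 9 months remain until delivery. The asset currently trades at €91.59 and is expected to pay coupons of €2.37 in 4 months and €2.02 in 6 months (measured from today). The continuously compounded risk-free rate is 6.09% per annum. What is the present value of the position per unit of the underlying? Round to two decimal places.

PV(remaining coupons) I = 2.37·e^(−0.0609·4/12) + 2.02·e^(−0.0609·6/12) = 4.2818
Current forward F = (S − I)·e^(rT) = (91.59 − 4.2818)·e^(0.0609·9/12) = 87.3082 × 1.046734 = 91.3885
Value (long) = (F − K)·e^(−rT) = (91.3885 − 100.58) × 0.955352 = -8.7811
Short position value = −(long value) = €8.78

€8.78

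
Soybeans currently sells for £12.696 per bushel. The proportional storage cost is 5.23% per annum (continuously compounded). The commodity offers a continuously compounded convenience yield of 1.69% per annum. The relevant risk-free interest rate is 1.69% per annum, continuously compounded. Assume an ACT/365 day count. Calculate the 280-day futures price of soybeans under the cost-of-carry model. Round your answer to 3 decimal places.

£13.216 per bushel

Net carry = r + u − y = 0.0169 + 0.0523 − 0.0169 = 0.0523
F = S·e^((r+u−y)T) = 12.696 · e^(0.0523 × 280/365) = 12.696 · e^0.040121
= 12.696 × 1.040937 = £13.216 per bushel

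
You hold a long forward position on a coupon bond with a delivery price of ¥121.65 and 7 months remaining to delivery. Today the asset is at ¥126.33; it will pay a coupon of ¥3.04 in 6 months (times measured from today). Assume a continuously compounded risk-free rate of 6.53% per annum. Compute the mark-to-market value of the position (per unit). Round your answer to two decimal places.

¥6.28

PV(remaining coupons) I = 3.04·e^(−0.0653·6/12) = 2.9423
Current forward F = (S − I)·e^(rT) = (126.33 − 2.9423)·e^(0.0653·7/12) = 123.3877 × 1.038826 = 128.1784
Value (long) = (F − K)·e^(−rT) = (128.1784 − 121.65) × 0.962625 = 6.2844
Value = ¥6.28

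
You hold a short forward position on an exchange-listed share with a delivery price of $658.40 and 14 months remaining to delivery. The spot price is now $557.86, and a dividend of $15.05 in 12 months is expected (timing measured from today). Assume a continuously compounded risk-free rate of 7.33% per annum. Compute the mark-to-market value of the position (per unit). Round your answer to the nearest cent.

PV(remaining dividends) I = 15.05·e^(−0.0733·12/12) = 13.9863
Current forward F = (S − I)·e^(rT) = (557.86 − 13.9863)·e^(0.0733·14/12) = 543.8737 × 1.089280 = 592.4307
Value (long) = (F − K)·e^(−rT) = (592.4307 − 658.40) × 0.918038 = -60.5623
Short position value = −(long value) = $60.56

$60.56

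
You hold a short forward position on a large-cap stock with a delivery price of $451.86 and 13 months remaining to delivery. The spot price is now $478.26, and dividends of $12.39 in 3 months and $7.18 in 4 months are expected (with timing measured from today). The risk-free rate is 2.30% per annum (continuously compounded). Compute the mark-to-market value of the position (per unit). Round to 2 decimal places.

PV(remaining dividends) I = 12.39·e^(−0.0230·3/12) + 7.18·e^(−0.0230·4/12) = 19.4441
Current forward F = (S − I)·e^(rT) = (478.26 − 19.4441)·e^(0.0230·13/12) = 458.8159 × 1.025230 = 470.3918
Value (long) = (F − K)·e^(−rT) = (470.3918 − 451.86) × 0.975391 = 18.0758
Short position value = −(long value) = -$18.08

-$18.08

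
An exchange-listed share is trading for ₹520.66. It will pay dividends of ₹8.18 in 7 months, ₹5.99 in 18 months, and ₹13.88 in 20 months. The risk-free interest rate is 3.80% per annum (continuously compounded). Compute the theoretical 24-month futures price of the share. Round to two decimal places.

PV(dividends) I = 8.18·e^(−0.0380·7/12) + 5.99·e^(−0.0380·18/12) + 13.88·e^(−0.0380·20/12)
I = 8.0007 + 5.6581 + 13.0282 = 26.6870
F = (S − I)·e^(rT) = (520.66 − 26.6870) · e^(0.0380·24/12)
= 493.9730 · e^0.076000 = 493.9730 × 1.078963 = ₹532.98

₹532.98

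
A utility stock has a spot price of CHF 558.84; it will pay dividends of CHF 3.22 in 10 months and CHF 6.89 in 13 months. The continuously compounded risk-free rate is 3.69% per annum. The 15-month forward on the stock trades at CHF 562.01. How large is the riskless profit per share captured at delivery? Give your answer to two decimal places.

PV(dividends) I = 3.22·e^(−0.0369·10/12) + 6.89·e^(−0.0369·13/12) = 9.7425
Fair forward F* = (S − I)·e^(rT) = (558.84 − 9.7425)·e^0.046125 = 549.0975 × 1.047205 = 575.0176
Market CHF 562.01 < fair 575.0176: forward underpriced → reverse cash-and-carry (short the stock, invest proceeds at r, pay the dividends, go long the forward).
Profit at T = |F_mkt − F*| = |562.01 − 575.0176| = CHF 13.01 per share

CHF 13.01 per share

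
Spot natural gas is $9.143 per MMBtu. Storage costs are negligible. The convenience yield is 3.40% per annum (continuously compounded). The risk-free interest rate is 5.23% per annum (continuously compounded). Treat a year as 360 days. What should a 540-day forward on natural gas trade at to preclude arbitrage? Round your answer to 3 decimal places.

$9.397 per MMBtu

Net carry = r + u − y = 0.0523 + 0.0000 − 0.0340 = 0.0183
F = S·e^((r+u−y)T) = 9.143 · e^(0.0183 × 540/360) = 9.143 · e^0.027450
= 9.143 × 1.027830 = $9.397 per MMBtu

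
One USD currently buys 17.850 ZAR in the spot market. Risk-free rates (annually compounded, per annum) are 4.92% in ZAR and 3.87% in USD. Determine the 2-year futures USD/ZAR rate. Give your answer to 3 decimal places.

18.213

By covered interest parity, F = S · (1+r_ZAR)^T / (1+r_USD)^T
= 17.850 × 1.100821 / 1.078898 = 17.850 × 1.020320
F = 18.213 ZAR per USD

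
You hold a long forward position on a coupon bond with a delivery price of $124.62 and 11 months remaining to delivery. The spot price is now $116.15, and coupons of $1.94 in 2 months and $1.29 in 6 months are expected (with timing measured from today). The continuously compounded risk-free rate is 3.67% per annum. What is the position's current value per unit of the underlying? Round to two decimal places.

-$7.54

PV(remaining coupons) I = 1.94·e^(−0.0367·2/12) + 1.29·e^(−0.0367·6/12) = 3.1947
Current forward F = (S − I)·e^(rT) = (116.15 − 3.1947)·e^(0.0367·11/12) = 112.9553 × 1.034214 = 116.8200
Value (long) = (F − K)·e^(−rT) = (116.8200 − 124.62) × 0.966918 = -7.5420
Value = -$7.54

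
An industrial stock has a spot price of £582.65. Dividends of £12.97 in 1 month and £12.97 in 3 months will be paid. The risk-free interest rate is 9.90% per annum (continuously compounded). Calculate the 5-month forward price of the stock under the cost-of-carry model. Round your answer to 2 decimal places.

£580.60

PV(dividends) I = 12.97·e^(−0.0990·1/12) + 12.97·e^(−0.0990·3/12)
I = 12.8634 + 12.6529 = 25.5163
F = (S − I)·e^(rT) = (582.65 − 25.5163) · e^(0.0990·5/12)
= 557.1337 · e^0.041250 = 557.1337 × 1.042113 = £580.60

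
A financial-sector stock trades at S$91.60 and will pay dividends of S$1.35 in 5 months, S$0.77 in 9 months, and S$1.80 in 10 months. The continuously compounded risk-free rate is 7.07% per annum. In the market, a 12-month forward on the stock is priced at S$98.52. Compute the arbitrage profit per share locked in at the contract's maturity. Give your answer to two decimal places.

PV(dividends) I = 1.35·e^(−0.0707·5/12) + 0.77·e^(−0.0707·9/12) + 1.80·e^(−0.0707·10/12) = 3.7381
Fair forward F* = (S − I)·e^(rT) = (91.60 − 3.7381)·e^0.070700 = 87.8619 × 1.073259 = 94.2986
Market S$98.52 > fair 94.2986: forward overpriced → cash-and-carry (borrow at r, buy the stock and collect the dividends, short the forward).
Profit at T = |F_mkt − F*| = |98.52 − 94.2986| = S$4.22 per share

S$4.22 per share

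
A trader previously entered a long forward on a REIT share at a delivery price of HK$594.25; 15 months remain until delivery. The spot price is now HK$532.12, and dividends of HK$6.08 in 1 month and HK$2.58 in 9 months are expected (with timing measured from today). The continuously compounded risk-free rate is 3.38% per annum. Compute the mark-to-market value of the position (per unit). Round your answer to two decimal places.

PV(remaining dividends) I = 6.08·e^(−0.0338·1/12) + 2.58·e^(−0.0338·9/12) = 8.5783
Current forward F = (S − I)·e^(rT) = (532.12 − 8.5783)·e^(0.0338·15/12) = 523.5417 × 1.043155 = 546.1351
Value (long) = (F − K)·e^(−rT) = (546.1351 − 594.25) × 0.958630 = -46.1244
Value = -HK$46.12

-HK$46.12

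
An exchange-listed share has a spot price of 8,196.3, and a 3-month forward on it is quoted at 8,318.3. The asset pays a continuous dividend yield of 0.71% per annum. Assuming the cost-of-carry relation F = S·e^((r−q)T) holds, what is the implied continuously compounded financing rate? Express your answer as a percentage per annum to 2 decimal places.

From F = S·e^((r−q)T): (r − q) = ln(F/S)/T
ln(8318.3/8196.3) = ln(1.014885) = 0.014775
(r − q) = 0.014775 / (3/12) = 0.059100
r = ln(F/S)/T + q = 0.059100 + 0.0071 = 0.066200
r = 6.62%

6.62%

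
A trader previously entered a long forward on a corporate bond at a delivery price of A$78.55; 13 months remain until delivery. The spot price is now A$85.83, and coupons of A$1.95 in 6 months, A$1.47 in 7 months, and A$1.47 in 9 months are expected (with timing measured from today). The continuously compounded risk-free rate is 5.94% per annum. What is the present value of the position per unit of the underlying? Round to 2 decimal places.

A$7.46

PV(remaining coupons) I = 1.95·e^(−0.0594·6/12) + 1.47·e^(−0.0594·7/12) + 1.47·e^(−0.0594·9/12) = 4.7188
Current forward F = (S − I)·e^(rT) = (85.83 − 4.7188)·e^(0.0594·13/12) = 81.1112 × 1.066466 = 86.5023
Value (long) = (F − K)·e^(−rT) = (86.5023 − 78.55) × 0.937677 = 7.4567
Value = A$7.46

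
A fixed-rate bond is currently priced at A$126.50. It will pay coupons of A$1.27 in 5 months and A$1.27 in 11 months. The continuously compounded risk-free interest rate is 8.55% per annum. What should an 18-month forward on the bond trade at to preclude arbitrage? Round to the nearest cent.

PV(coupons) I = 1.27·e^(−0.0855·5/12) + 1.27·e^(−0.0855·11/12)
I = 1.2256 + 1.1743 = 2.3999
F = (S − I)·e^(rT) = (126.50 − 2.3999) · e^(0.0855·18/12)
= 124.1001 · e^0.128250 = 124.1001 × 1.136837 = A$141.08

A$141.08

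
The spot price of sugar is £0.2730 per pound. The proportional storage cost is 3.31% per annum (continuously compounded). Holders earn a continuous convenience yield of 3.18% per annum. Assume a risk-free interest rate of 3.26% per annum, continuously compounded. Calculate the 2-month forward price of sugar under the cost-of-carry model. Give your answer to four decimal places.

Net carry = r + u − y = 0.0326 + 0.0331 − 0.0318 = 0.0339
F = S·e^((r+u−y)T) = 0.2730 · e^(0.0339 × 2/12) = 0.2730 · e^0.005650
= 0.2730 × 1.005666 = £0.2745 per pound

£0.2745 per pound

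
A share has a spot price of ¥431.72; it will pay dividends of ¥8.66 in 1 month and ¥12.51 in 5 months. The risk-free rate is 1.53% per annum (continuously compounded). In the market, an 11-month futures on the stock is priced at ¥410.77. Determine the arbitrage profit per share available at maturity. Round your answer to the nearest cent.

¥5.67 per share

PV(dividends) I = 8.66·e^(−0.0153·1/12) + 12.51·e^(−0.0153·5/12) = 21.0795
Fair futures F* = (S − I)·e^(rT) = (431.72 − 21.0795)·e^0.014025 = 410.6405 × 1.014124 = 416.4404
Market ¥410.77 < fair 416.4404: forward underpriced → reverse cash-and-carry (short the stock, invest proceeds at r, pay the dividends, go long the forward).
Profit at T = |F_mkt − F*| = |410.77 − 416.4404| = ¥5.67 per share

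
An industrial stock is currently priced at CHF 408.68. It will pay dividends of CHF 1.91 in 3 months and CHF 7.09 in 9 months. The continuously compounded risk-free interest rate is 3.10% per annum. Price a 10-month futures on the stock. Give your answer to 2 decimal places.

PV(dividends) I = 1.91·e^(−0.0310·3/12) + 7.09·e^(−0.0310·9/12)
I = 1.8953 + 6.9271 = 8.8224
F = (S − I)·e^(rT) = (408.68 − 8.8224) · e^(0.0310·10/12)
= 399.8576 · e^0.025833 = 399.8576 × 1.026170 = CHF 410.32

CHF 410.32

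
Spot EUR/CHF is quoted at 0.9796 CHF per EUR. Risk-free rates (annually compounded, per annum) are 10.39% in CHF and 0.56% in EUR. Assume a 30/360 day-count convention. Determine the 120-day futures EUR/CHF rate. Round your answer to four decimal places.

1.0105

By covered interest parity, F = S · (1+r_CHF)^T / (1+r_EUR)^T
= 0.9796 × 1.033499 / 1.001863 = 0.9796 × 1.031577
F = 1.0105 CHF per EUR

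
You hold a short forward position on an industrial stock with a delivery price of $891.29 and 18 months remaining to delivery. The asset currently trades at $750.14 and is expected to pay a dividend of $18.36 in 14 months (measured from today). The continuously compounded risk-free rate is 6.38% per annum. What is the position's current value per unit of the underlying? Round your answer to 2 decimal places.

$76.85

PV(remaining dividends) I = 18.36·e^(−0.0638·14/12) = 17.0430
Current forward F = (S − I)·e^(rT) = (750.14 − 17.0430)·e^(0.0638·18/12) = 733.0970 × 1.100429 = 806.7212
Value (long) = (F − K)·e^(−rT) = (806.7212 − 891.29) × 0.908737 = -76.8508
Short position value = −(long value) = $76.85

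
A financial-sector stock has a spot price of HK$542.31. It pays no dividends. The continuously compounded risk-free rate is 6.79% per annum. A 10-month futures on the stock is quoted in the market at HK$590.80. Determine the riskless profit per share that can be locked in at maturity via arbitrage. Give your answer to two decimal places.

Fair futures: F* = S·e^(carry·T), with carry = r = 0.0679
F* = 542.31 · e^(0.0679 × 10/12) = 542.31 · e^0.056583 = 542.31 × 1.058214 = HK$573.8800
Market HK$590.80 > fair HK$573.8800: forward overpriced → cash-and-carry (buy spot, short the forward).
At maturity, profit = |F_mkt − F*| = |590.80 − 573.8800| = HK$16.92 per share

HK$16.92 per share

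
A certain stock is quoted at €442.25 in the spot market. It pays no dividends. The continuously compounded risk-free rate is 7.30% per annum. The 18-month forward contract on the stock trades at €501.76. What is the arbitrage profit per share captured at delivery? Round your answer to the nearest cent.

Fair forward: F* = S·e^(carry·T), with carry = r = 0.0730
F* = 442.25 · e^(0.0730 × 18/12) = 442.25 · e^0.109500 = 442.25 × 1.115720 = €493.4272
Market €501.76 > fair €493.4272: forward overpriced → cash-and-carry (buy spot, short the forward).
At maturity, profit = |F_mkt − F*| = |501.76 − 493.4272| = €8.33 per share

€8.33 per share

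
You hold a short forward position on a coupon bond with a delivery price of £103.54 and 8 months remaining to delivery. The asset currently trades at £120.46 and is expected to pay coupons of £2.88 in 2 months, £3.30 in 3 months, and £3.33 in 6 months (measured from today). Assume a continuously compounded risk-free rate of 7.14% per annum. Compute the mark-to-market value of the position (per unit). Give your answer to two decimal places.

-£12.43

PV(remaining coupons) I = 2.88·e^(−0.0714·2/12) + 3.30·e^(−0.0714·3/12) + 3.33·e^(−0.0714·6/12) = 9.3008
Current forward F = (S − I)·e^(rT) = (120.46 − 9.3008)·e^(0.0714·8/12) = 111.1592 × 1.048751 = 116.5783
Value (long) = (F − K)·e^(−rT) = (116.5783 − 103.54) × 0.953515 = 12.4322
Short position value = −(long value) = -£12.43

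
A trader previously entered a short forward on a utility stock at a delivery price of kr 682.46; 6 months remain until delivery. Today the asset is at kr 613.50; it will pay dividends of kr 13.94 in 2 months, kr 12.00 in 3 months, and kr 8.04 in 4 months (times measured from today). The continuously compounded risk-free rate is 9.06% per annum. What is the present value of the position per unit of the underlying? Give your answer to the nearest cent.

PV(remaining dividends) I = 13.94·e^(−0.0906·2/12) + 12.00·e^(−0.0906·3/12) + 8.04·e^(−0.0906·4/12) = 33.2632
Current forward F = (S − I)·e^(rT) = (613.50 − 33.2632)·e^(0.0906·6/12) = 580.2368 × 1.046342 = 607.1261
Value (long) = (F − K)·e^(−rT) = (607.1261 − 682.46) × 0.955711 = -71.9974
Short position value = −(long value) = kr 72.00

kr 72.00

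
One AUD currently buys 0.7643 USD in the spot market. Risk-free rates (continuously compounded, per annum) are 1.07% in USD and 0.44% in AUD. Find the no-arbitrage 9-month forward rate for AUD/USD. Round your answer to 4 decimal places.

0.7679

F = S·e^((r_USD − r_AUD)T) = 0.7643 · e^((0.0107 − 0.0044) × 9/12)
= 0.7643 · e^0.004725 = 0.7643 × 1.004736
F = 0.7679 USD per AUD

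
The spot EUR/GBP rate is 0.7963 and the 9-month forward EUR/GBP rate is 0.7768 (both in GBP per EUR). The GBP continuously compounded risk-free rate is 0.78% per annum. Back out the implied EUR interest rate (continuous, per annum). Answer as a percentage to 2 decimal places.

F = S·e^((r_GBP − r_EUR)T) ⇒ r_EUR = r_GBP − ln(F/S)/T
ln(0.7768/0.7963) = -0.024793; /(9/12) = -0.033057
r_EUR = 0.0078 + 0.033057 = 0.040857
r_EUR = 4.09%

4.09%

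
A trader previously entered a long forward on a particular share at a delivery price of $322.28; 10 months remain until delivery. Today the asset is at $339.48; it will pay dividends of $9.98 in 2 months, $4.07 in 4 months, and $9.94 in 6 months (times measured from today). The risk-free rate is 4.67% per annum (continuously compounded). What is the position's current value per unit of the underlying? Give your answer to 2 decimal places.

$5.88

PV(remaining dividends) I = 9.98·e^(−0.0467·2/12) + 4.07·e^(−0.0467·4/12) + 9.94·e^(−0.0467·6/12) = 23.6203
Current forward F = (S − I)·e^(rT) = (339.48 − 23.6203)·e^(0.0467·10/12) = 315.8597 × 1.039684 = 328.3943
Value (long) = (F − K)·e^(−rT) = (328.3943 − 322.28) × 0.961831 = 5.8809
Value = $5.88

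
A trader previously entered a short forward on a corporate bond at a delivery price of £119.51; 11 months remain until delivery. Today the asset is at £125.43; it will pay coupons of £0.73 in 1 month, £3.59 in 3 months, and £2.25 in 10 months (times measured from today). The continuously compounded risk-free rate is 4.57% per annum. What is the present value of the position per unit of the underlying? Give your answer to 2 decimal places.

-£4.38

PV(remaining coupons) I = 0.73·e^(−0.0457·1/12) + 3.59·e^(−0.0457·3/12) + 2.25·e^(−0.0457·10/12) = 6.4424
Current forward F = (S − I)·e^(rT) = (125.43 − 6.4424)·e^(0.0457·11/12) = 118.9876 × 1.042782 = 124.0781
Value (long) = (F − K)·e^(−rT) = (124.0781 − 119.51) × 0.958974 = 4.3807
Short position value = −(long value) = -£4.38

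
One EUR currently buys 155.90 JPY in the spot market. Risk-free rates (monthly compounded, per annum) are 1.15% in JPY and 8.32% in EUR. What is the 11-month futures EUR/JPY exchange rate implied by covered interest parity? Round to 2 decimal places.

By covered interest parity, F = S · (1+r_JPY/12)^(12T) / (1+r_EUR/12)^(12T)
= 155.90 × 1.010592 / 1.078966 = 155.90 × 0.936630
F = 146.02 JPY per EUR

146.02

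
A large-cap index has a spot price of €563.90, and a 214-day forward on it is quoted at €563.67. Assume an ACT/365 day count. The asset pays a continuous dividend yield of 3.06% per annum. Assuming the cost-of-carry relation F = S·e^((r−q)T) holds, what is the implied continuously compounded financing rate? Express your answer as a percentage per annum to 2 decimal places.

2.99%

From F = S·e^((r−q)T): (r − q) = ln(F/S)/T
ln(563.67/563.90) = ln(0.999592) = -0.000408
(r − q) = -0.000408 / (214/365) = -0.000696
r = ln(F/S)/T + q = -0.000696 + 0.0306 = 0.029904
r = 2.99%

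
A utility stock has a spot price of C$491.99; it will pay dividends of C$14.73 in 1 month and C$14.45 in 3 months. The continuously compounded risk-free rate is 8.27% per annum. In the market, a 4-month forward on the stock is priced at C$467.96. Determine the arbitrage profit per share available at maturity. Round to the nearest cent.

C$8.19 per share

PV(dividends) I = 14.73·e^(−0.0827·1/12) + 14.45·e^(−0.0827·3/12) = 28.7831
Fair forward F* = (S − I)·e^(rT) = (491.99 − 28.7831)·e^0.027567 = 463.2069 × 1.027950 = 476.1535
Market C$467.96 < fair 476.1535: forward underpriced → reverse cash-and-carry (short the stock, invest proceeds at r, pay the dividends, go long the forward).
Profit at T = |F_mkt − F*| = |467.96 − 476.1535| = C$8.19 per share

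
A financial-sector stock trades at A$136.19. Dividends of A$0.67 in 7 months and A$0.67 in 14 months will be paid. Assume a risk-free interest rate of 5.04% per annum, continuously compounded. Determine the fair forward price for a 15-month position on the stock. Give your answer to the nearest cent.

PV(dividends) I = 0.67·e^(−0.0504·7/12) + 0.67·e^(−0.0504·14/12)
I = 0.6506 + 0.6317 = 1.2823
F = (S − I)·e^(rT) = (136.19 − 1.2823) · e^(0.0504·15/12)
= 134.9077 · e^0.063000 = 134.9077 × 1.065027 = A$143.68

A$143.68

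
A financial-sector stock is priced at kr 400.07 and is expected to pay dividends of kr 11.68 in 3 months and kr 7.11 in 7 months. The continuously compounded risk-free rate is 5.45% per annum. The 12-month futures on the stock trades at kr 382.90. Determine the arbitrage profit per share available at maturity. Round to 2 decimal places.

PV(dividends) I = 11.68·e^(−0.0545·3/12) + 7.11·e^(−0.0545·7/12) = 18.4095
Fair futures F* = (S − I)·e^(rT) = (400.07 − 18.4095)·e^0.054500 = 381.6605 × 1.056012 = 403.0381
Market kr 382.90 < fair 403.0381: forward underpriced → reverse cash-and-carry (short the stock, invest proceeds at r, pay the dividends, go long the forward).
Profit at T = |F_mkt − F*| = |382.90 − 403.0381| = kr 20.14 per share

kr 20.14 per share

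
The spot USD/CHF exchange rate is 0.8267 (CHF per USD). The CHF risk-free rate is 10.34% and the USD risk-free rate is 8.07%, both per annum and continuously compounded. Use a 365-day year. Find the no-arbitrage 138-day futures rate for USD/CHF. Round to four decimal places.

0.8338

F = S·e^((r_CHF − r_USD)T) = 0.8267 · e^((0.1034 − 0.0807) × 138/365)
= 0.8267 · e^0.008582 = 0.8267 × 1.008619
F = 0.8338 CHF per USD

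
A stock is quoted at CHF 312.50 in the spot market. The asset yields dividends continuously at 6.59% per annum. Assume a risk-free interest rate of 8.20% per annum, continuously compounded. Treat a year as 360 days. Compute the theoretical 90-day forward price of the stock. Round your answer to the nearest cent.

CHF 313.76

F = S·e^((r − q)T) = 312.50 · e^((0.0820 − 0.0659) × 90/360)
= 312.50 · e^0.004025 = 312.50 × 1.004033
F = CHF 313.76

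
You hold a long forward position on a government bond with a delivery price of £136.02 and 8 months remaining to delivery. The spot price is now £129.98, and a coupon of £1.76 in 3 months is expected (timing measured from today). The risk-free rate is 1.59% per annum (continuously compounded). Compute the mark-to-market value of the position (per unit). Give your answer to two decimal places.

-£6.36

PV(remaining coupons) I = 1.76·e^(−0.0159·3/12) = 1.7530
Current forward F = (S − I)·e^(rT) = (129.98 − 1.7530)·e^(0.0159·8/12) = 128.2270 × 1.010656 = 129.5934
Value (long) = (F − K)·e^(−rT) = (129.5934 − 136.02) × 0.989456 = -6.3588
Value = -£6.36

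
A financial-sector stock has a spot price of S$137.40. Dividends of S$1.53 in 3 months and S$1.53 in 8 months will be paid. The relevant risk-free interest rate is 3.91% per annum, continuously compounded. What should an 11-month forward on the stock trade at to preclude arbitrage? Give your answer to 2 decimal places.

S$139.30

PV(dividends) I = 1.53·e^(−0.0391·3/12) + 1.53·e^(−0.0391·8/12)
I = 1.5151 + 1.4906 = 3.0057
F = (S − I)·e^(rT) = (137.40 − 3.0057) · e^(0.0391·11/12)
= 134.3943 · e^0.035842 = 134.3943 × 1.036492 = S$139.30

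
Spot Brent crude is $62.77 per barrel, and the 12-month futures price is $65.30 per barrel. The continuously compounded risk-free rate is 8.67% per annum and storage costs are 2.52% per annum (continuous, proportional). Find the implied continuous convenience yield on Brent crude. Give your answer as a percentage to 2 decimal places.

7.24%

F = S·e^((r+u−y)T) ⇒ (r+u−y) = ln(F/S)/T
ln(65.30/62.77) = 0.039515; /T ⇒ 0.039515
y = r + u − ln(F/S)/T = 0.0867 + 0.0252 − 0.039515 = 0.072385
y = 7.24%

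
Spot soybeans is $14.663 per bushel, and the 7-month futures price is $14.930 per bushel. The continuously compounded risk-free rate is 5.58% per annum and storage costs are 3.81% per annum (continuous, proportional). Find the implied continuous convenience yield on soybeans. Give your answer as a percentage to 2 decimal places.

F = S·e^((r+u−y)T) ⇒ (r+u−y) = ln(F/S)/T
ln(14.930/14.663) = 0.018045; /T ⇒ 0.030934
y = r + u − ln(F/S)/T = 0.0558 + 0.0381 − 0.030934 = 0.062966
y = 6.30%

6.30%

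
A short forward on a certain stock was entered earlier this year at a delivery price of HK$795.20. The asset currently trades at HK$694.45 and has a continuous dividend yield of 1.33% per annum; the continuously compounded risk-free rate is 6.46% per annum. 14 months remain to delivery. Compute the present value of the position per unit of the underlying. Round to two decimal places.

HK$53.71

Current fair forward for the remaining 14 months: F = S·e^((r − q)·T), (r − q) = 0.0646 − 0.0133 = 0.0513
F = 694.45 · e^(0.0513 × 14/12) = 694.45 × 1.061677 = 737.2816
Value of long forward = (F − K)·e^(−rT) = (737.2816 − 795.20) · e^(−0.0646·14/12)
= -57.9184 × 0.927403 = -53.71
Short position value = −(long value) = HK$53.71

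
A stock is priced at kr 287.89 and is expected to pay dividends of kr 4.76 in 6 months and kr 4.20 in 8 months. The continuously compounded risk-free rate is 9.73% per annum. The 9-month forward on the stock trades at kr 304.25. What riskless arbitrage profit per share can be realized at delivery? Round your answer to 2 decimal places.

kr 3.68 per share

PV(dividends) I = 4.76·e^(−0.0973·6/12) + 4.20·e^(−0.0973·8/12) = 8.4702
Fair forward F* = (S − I)·e^(rT) = (287.89 − 8.4702)·e^0.072975 = 279.4198 × 1.075704 = 300.5730
Market kr 304.25 > fair 300.5730: forward overpriced → cash-and-carry (borrow at r, buy the stock and collect the dividends, short the forward).
Profit at T = |F_mkt − F*| = |304.25 − 300.5730| = kr 3.68 per share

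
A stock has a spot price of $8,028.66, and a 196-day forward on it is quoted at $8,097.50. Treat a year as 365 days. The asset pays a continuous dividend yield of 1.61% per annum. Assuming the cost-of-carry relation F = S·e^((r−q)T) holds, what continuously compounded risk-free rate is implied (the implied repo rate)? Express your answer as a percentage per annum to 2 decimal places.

From F = S·e^((r−q)T): (r − q) = ln(F/S)/T
ln(8097.50/8028.66) = ln(1.008574) = 0.008537
(r − q) = 0.008537 / (196/365) = 0.015898
r = ln(F/S)/T + q = 0.015898 + 0.0161 = 0.031998
r = 3.20%

3.20%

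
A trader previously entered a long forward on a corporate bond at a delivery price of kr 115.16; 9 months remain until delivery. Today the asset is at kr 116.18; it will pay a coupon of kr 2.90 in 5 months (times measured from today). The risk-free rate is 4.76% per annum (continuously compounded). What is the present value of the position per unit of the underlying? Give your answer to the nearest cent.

kr 2.22

PV(remaining coupons) I = 2.90·e^(−0.0476·5/12) = 2.8430
Current forward F = (S − I)·e^(rT) = (116.18 − 2.8430)·e^(0.0476·9/12) = 113.3370 × 1.036345 = 117.4562
Value (long) = (F − K)·e^(−rT) = (117.4562 − 115.16) × 0.964930 = 2.2157
Value = kr 2.22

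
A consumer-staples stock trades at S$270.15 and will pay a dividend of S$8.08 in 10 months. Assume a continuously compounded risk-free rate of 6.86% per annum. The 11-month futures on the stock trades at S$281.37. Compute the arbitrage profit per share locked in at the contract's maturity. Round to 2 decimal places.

S$1.81 per share

PV(dividends) I = 8.08·e^(−0.0686·10/12) = 7.6310
Fair futures F* = (S − I)·e^(rT) = (270.15 − 7.6310)·e^0.062883 = 262.5190 × 1.064902 = 279.5570
Market S$281.37 > fair 279.5570: forward overpriced → cash-and-carry (borrow at r, buy the stock and collect the dividends, short the forward).
Profit at T = |F_mkt − F*| = |281.37 − 279.5570| = S$1.81 per share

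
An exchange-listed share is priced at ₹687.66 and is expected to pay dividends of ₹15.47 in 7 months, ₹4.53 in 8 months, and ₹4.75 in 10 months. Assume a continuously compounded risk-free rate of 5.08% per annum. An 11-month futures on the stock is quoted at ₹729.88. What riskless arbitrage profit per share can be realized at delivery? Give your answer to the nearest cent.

₹34.53 per share

PV(dividends) I = 15.47·e^(−0.0508·7/12) + 4.53·e^(−0.0508·8/12) + 4.75·e^(−0.0508·10/12) = 23.9506
Fair futures F* = (S − I)·e^(rT) = (687.66 − 23.9506)·e^0.046567 = 663.7094 × 1.047668 = 695.3471
Market ₹729.88 > fair 695.3471: forward overpriced → cash-and-carry (borrow at r, buy the stock and collect the dividends, short the forward).
Profit at T = |F_mkt − F*| = |729.88 − 695.3471| = ₹34.53 per share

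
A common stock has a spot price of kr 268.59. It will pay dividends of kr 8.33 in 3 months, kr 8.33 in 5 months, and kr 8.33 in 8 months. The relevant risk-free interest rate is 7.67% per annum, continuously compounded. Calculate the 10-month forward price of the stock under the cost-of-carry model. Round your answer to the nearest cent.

PV(dividends) I = 8.33·e^(−0.0767·3/12) + 8.33·e^(−0.0767·5/12) + 8.33·e^(−0.0767·8/12)
I = 8.1718 + 8.0680 + 7.9148 = 24.1546
F = (S − I)·e^(rT) = (268.59 − 24.1546) · e^(0.0767·10/12)
= 244.4354 · e^0.063917 = 244.4354 × 1.066004 = kr 260.57

kr 260.57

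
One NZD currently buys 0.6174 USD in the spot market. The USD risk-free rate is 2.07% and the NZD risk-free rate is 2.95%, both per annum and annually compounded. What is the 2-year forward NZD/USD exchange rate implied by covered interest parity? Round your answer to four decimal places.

0.6069

By covered interest parity, F = S · (1+r_USD)^T / (1+r_NZD)^T
= 0.6174 × 1.041828 / 1.059870 = 0.6174 × 0.982977
F = 0.6069 USD per NZD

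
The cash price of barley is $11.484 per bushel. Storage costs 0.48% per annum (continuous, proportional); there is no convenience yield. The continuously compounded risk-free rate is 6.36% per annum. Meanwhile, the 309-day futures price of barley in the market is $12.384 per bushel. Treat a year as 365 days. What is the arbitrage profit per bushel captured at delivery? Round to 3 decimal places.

Fair futures: F* = S·e^(carry·T), with carry = (r + u) = 0.0636 + 0.0048 = 0.0684
F* = 11.484 · e^(0.0684 × 309/365) = 11.484 · e^0.057906 = 11.484 × 1.059615 = $12.1686
Market $12.384 > fair $12.1686: forward overpriced → cash-and-carry (buy spot, short the forward).
At maturity, profit = |F_mkt − F*| = |12.384 − 12.1686| = $0.215 per bushel

$0.215 per bushel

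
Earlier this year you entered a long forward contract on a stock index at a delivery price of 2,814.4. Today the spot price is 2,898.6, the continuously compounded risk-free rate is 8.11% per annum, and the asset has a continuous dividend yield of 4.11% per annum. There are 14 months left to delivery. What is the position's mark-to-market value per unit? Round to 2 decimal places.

Current fair forward for the remaining 14 months: F = S·e^((r − q)·T), (r − q) = 0.0811 − 0.0411 = 0.0400
F = 2898.6 · e^(0.0400 × 14/12) = 2898.6 × 1.04777269 = 3037.0739
Value of long forward = (F − K)·e^(−rT) = (3037.0739 − 2814.4) · e^(−0.0811·14/12)
= 222.6739 × 0.90972159 = 202.57

202.57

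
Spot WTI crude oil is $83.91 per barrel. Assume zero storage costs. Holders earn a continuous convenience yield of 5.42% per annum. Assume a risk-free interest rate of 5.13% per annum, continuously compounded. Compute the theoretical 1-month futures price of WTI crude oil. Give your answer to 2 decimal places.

$83.89 per barrel

Net carry = r + u − y = 0.0513 + 0.0000 − 0.0542 = -0.0029
F = S·e^((r+u−y)T) = 83.91 · e^(-0.0029 × 1/12) = 83.91 · e^-0.000242
= 83.91 × 0.999758 = $83.89 per barrel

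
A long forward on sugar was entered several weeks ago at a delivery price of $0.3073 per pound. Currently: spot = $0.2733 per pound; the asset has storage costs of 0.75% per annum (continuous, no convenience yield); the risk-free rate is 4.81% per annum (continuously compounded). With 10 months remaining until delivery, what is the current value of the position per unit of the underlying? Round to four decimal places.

-$0.0202 per pound

Current fair forward for the remaining 10 months: F = S·e^((r + u)·T), (r + u) = 0.0481 + 0.0075 = 0.0556
F = 0.2733 · e^(0.0556 × 10/12) = 0.2733 × 1.047423 = 0.2863
Value of long forward = (F − K)·e^(−rT) = (0.2863 − 0.3073) · e^(−0.0481·10/12)
= -0.0210 × 0.960709 = -0.0202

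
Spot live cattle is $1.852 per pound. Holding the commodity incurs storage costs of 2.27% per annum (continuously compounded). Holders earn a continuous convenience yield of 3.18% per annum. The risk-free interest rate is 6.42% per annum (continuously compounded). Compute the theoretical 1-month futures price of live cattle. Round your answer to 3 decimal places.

$1.861 per pound

Net carry = r + u − y = 0.0642 + 0.0227 − 0.0318 = 0.0551
F = S·e^((r+u−y)T) = 1.852 · e^(0.0551 × 1/12) = 1.852 · e^0.004592
= 1.852 × 1.004603 = $1.861 per pound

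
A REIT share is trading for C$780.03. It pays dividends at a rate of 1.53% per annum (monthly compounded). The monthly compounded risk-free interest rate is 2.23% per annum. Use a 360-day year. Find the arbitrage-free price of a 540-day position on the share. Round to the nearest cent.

F = S · (1+r/12)^(12T) / (1+q/12)^(12T)
= 780.03 × 1.033984 / 1.023200 = 780.03 × 1.010539
F = C$788.25

C$788.25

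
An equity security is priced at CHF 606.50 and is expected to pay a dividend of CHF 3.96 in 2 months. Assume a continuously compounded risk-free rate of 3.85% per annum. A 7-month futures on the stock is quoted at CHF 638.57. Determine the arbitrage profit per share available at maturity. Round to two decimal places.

PV(dividends) I = 3.96·e^(−0.0385·2/12) = 3.9347
Fair futures F* = (S − I)·e^(rT) = (606.50 − 3.9347)·e^0.022458 = 602.5653 × 1.022712 = 616.2508
Market CHF 638.57 > fair 616.2508: forward overpriced → cash-and-carry (borrow at r, buy the stock and collect the dividends, short the forward).
Profit at T = |F_mkt − F*| = |638.57 − 616.2508| = CHF 22.32 per share

CHF 22.32 per share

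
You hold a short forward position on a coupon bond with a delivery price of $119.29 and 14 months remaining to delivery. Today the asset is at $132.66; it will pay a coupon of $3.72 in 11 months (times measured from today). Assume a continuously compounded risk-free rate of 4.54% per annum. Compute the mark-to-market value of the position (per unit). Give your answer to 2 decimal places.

PV(remaining coupons) I = 3.72·e^(−0.0454·11/12) = 3.5684
Current forward F = (S − I)·e^(rT) = (132.66 − 3.5684)·e^(0.0454·14/12) = 129.0916 × 1.054394 = 136.1134
Value (long) = (F − K)·e^(−rT) = (136.1134 − 119.29) × 0.948412 = 15.9555
Short position value = −(long value) = -$15.96

-$15.96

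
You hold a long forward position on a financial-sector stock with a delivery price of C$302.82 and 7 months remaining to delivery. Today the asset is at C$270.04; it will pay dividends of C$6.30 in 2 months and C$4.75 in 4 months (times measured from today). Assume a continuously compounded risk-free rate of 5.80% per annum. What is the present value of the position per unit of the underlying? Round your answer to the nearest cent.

-C$33.60

PV(remaining dividends) I = 6.30·e^(−0.0580·2/12) + 4.75·e^(−0.0580·4/12) = 10.8984
Current forward F = (S − I)·e^(rT) = (270.04 − 10.8984)·e^(0.0580·7/12) = 259.1416 × 1.034412 = 268.0592
Value (long) = (F − K)·e^(−rT) = (268.0592 − 302.82) × 0.966733 = -33.6044
Value = -C$33.60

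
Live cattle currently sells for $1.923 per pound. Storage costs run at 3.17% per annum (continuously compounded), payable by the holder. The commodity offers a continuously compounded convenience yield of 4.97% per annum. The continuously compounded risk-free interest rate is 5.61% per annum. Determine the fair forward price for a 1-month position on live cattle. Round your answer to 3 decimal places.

Net carry = r + u − y = 0.0561 + 0.0317 − 0.0497 = 0.0381
F = S·e^((r+u−y)T) = 1.923 · e^(0.0381 × 1/12) = 1.923 · e^0.003175
= 1.923 × 1.003180 = $1.929 per pound

$1.929 per pound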